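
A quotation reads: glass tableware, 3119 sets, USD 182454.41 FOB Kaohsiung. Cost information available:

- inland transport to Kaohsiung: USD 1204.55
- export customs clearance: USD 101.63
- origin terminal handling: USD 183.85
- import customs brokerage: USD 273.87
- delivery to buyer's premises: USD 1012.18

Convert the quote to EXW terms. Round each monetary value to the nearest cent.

EXW price: USD 180964.38

Not relevant to the conversion: brokerage, delivery — on the buyer under both terms; not part of either seller's price.
From FOB to EXW, the seller no longer bears: inland to port, export clearance, origin terminal.
EXW price = 182454.41 − 1204.55 − 101.63 − 183.85 = 180964.38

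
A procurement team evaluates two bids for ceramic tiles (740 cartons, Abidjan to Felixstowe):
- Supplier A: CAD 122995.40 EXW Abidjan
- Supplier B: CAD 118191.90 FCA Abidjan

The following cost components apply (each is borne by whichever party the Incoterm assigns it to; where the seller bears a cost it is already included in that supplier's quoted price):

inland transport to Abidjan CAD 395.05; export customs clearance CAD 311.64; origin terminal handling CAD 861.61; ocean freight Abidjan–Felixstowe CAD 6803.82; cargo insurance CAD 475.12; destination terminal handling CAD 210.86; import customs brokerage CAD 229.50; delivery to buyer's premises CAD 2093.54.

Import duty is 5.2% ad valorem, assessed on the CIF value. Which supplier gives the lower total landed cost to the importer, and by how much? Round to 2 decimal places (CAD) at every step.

Supplier A (EXW):
CIF value = EXW price + inland to port + export clearance + origin terminal + freight + insurance = 122995.40 + 395.05 + 311.64 + 861.61 + 6803.82 + 475.12 = 131842.64
Import duty = 131842.64 × 5.2% = 6855.82
Buyer bears (A): 395.05 + 311.64 + 861.61 + 6803.82 + 475.12 + 210.86 + 229.50 + 2093.54 = 11381.14
Landed cost (A) = invoice 122995.40 + 11381.14 + duty 6855.82 = 141232.36
Supplier B (FCA):
CIF value = FCA price + origin terminal + freight + insurance = 118191.90 + 861.61 + 6803.82 + 475.12 = 126332.45
Import duty = 126332.45 × 5.2% = 6569.29
Buyer bears (B): 861.61 + 6803.82 + 475.12 + 210.86 + 229.50 + 2093.54 = 10674.45
Landed cost (B) = invoice 118191.90 + 10674.45 + duty 6569.29 = 135435.64
Difference = |141232.36 − 135435.64| = 5796.72

Supplier B is cheaper by CAD 5796.72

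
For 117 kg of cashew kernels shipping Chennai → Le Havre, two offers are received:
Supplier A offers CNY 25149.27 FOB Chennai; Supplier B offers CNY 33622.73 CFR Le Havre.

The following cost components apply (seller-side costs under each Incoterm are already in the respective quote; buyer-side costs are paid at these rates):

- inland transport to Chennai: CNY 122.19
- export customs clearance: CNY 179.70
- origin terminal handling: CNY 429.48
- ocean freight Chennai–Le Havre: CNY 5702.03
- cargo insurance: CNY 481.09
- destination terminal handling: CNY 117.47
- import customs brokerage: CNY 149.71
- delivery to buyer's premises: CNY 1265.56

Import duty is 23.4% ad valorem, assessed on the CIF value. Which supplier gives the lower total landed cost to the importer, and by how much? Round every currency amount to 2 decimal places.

Supplier A (FOB):
CIF value = FOB price + freight + insurance = 25149.27 + 5702.03 + 481.09 = 31332.39
Import duty = 31332.39 × 23.4% = 7331.78
Buyer bears (A): 5702.03 + 481.09 + 117.47 + 149.71 + 1265.56 = 7715.86
Landed cost (A) = invoice 25149.27 + 7715.86 + duty 7331.78 = 40196.91
Supplier B (CFR):
CIF value = CFR price + insurance = 33622.73 + 481.09 = 34103.82
Import duty = 34103.82 × 23.4% = 7980.29
Buyer bears (B): 481.09 + 117.47 + 149.71 + 1265.56 = 2013.83
Landed cost (B) = invoice 33622.73 + 2013.83 + duty 7980.29 = 43616.85
Difference = |40196.91 − 43616.85| = 3419.94

Supplier A is cheaper by CNY 3419.94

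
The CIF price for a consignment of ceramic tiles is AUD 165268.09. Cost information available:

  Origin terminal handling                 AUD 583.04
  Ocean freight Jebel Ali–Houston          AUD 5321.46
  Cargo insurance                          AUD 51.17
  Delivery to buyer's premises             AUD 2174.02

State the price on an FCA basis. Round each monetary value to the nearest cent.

FCA price: AUD 159312.42

Not relevant to the conversion: delivery — on the buyer under both terms; not part of either seller's price.
From CIF to FCA, the seller no longer bears: origin terminal, freight, insurance.
FCA price = 165268.09 − 583.04 − 5321.46 − 51.17 = 159312.42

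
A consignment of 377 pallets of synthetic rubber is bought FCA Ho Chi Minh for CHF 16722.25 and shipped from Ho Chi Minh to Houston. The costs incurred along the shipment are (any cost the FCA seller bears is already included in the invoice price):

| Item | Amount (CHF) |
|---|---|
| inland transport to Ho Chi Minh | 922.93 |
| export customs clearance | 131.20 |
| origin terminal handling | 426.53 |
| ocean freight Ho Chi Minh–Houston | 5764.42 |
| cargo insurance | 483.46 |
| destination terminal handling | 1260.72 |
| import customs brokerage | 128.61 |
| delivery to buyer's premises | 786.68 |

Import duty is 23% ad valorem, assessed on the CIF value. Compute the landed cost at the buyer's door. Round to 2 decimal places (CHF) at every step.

FCA: the seller delivers export-cleared goods to the carrier; the buyer bears costs from that point.
Already in the invoice (seller's account under FCA): inland to port, export clearance — exclude.
CIF value = FCA price + origin terminal + freight + insurance = 16722.25 + 426.53 + 5764.42 + 483.46 = 23396.66
Import duty = 23396.66 × 23% = 5381.23
Buyer bears: origin terminal 426.53 + freight 5764.42 + insurance 483.46 + destination terminal 1260.72 + brokerage 128.61 + delivery 786.68 + duty 5381.23 = 14231.65
Landed cost = invoice 16722.25 + 14231.65 = 30953.90

Total landed cost: CHF 30953.90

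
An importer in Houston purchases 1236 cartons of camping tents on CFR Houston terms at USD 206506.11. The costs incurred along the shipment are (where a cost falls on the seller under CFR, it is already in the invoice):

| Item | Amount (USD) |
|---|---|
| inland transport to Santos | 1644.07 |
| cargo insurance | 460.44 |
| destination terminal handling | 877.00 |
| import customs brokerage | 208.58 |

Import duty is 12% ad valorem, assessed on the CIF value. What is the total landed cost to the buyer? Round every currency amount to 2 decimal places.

CFR: the seller pays costs through ocean freight to the destination port, but not insurance.
Already in the invoice (seller's account under CFR): inland to port — exclude.
CIF value = CFR price + insurance = 206506.11 + 460.44 = 206966.55
Import duty = 206966.55 × 12% = 24835.99
Buyer bears: insurance 460.44 + destination terminal 877.00 + brokerage 208.58 + duty 24835.99 = 26382.01
Landed cost = invoice 206506.11 + 26382.01 = 232888.12

Total landed cost: USD 232888.12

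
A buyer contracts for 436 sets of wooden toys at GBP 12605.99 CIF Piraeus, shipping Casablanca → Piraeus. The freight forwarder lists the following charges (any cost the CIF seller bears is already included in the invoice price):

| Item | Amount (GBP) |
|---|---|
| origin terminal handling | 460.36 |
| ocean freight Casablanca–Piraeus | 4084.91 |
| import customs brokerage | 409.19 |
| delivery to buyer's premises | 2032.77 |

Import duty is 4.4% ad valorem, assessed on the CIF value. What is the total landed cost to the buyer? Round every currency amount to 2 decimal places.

Total landed cost: GBP 15602.61

CIF: the seller pays costs through ocean freight and marine insurance to the destination port.
Already in the invoice (seller's account under CIF): origin terminal, freight — exclude.
The CIF price already equals the CIF value: 12605.99
Import duty = 12605.99 × 4.4% = 554.66
Buyer bears: brokerage 409.19 + delivery 2032.77 + duty 554.66 = 2996.62
Landed cost = invoice 12605.99 + 2996.62 = 15602.61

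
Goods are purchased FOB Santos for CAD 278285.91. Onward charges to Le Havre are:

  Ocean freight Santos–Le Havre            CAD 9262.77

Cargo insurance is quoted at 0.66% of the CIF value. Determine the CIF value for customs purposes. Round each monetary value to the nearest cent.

Let C be the CIF value. C = FOB price + freight + 0.66% × C
C − 0.66% × C = 278285.91 + 9262.77
0.9934 × C = 287548.68
C = 287548.68 / 0.9934 = 289459.11
Insurance premium = 0.66% × 289459.11 = 1910.43

CIF value: CAD 289459.11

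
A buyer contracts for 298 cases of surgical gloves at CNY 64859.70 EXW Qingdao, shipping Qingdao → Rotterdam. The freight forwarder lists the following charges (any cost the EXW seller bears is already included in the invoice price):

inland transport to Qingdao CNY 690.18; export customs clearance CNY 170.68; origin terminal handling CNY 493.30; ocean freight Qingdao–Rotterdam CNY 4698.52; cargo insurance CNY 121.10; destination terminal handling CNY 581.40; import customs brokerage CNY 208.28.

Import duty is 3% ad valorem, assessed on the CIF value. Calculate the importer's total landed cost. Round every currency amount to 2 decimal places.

Total landed cost: CNY 73954.16

EXW: the seller makes goods available at their premises; the buyer bears all onward costs.
CIF value = EXW price + inland to port + export clearance + origin terminal + freight + insurance = 64859.70 + 690.18 + 170.68 + 493.30 + 4698.52 + 121.10 = 71033.48
Import duty = 71033.48 × 3% = 2131.00
Buyer bears: inland to port 690.18 + export clearance 170.68 + origin terminal 493.30 + freight 4698.52 + insurance 121.10 + destination terminal 581.40 + brokerage 208.28 + duty 2131.00 = 9094.46
Landed cost = invoice 64859.70 + 9094.46 = 73954.16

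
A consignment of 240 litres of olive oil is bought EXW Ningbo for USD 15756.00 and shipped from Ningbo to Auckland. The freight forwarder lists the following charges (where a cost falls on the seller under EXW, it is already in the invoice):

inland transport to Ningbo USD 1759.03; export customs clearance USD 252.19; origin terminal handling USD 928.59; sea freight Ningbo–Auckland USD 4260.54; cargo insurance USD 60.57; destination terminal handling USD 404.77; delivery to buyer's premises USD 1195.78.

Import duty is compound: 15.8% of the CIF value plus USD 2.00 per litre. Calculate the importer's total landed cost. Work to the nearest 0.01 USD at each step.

Total landed cost: USD 28734.14

EXW: the seller makes goods available at their premises; the buyer bears all onward costs.
CIF value = EXW price + inland to port + export clearance + origin terminal + freight + insurance = 15756.00 + 1759.03 + 252.19 + 928.59 + 4260.54 + 60.57 = 23016.92
Ad valorem component: 23016.92 × 15.8% = 3636.67
Specific component: 240 × 2.00 = 480.00
Import duty = 3636.67 + 480.00 = 4116.67
Buyer bears: inland to port 1759.03 + export clearance 252.19 + origin terminal 928.59 + freight 4260.54 + insurance 60.57 + destination terminal 404.77 + delivery 1195.78 + duty 4116.67 = 12978.14
Landed cost = invoice 15756.00 + 12978.14 = 28734.14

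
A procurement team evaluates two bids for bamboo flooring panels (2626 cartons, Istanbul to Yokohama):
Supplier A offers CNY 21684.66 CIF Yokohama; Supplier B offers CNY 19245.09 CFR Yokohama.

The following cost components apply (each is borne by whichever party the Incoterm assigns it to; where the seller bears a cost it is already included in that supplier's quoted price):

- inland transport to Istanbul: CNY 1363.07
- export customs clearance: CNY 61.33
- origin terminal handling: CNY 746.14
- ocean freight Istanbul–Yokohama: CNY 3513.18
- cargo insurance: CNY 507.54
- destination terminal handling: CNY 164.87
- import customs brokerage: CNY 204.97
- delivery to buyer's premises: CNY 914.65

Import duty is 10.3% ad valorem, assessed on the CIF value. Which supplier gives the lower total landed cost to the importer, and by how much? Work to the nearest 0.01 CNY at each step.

Supplier B is cheaper by CNY 2131.03

Supplier A (CIF):
The CIF price already equals the CIF value: 21684.66
Import duty = 21684.66 × 10.3% = 2233.52
Buyer bears (A): 164.87 + 204.97 + 914.65 = 1284.49
Landed cost (A) = invoice 21684.66 + 1284.49 + duty 2233.52 = 25202.67
Supplier B (CFR):
CIF value = CFR price + insurance = 19245.09 + 507.54 = 19752.63
Import duty = 19752.63 × 10.3% = 2034.52
Buyer bears (B): 507.54 + 164.87 + 204.97 + 914.65 = 1792.03
Landed cost (B) = invoice 19245.09 + 1792.03 + duty 2034.52 = 23071.64
Difference = |25202.67 − 23071.64| = 2131.03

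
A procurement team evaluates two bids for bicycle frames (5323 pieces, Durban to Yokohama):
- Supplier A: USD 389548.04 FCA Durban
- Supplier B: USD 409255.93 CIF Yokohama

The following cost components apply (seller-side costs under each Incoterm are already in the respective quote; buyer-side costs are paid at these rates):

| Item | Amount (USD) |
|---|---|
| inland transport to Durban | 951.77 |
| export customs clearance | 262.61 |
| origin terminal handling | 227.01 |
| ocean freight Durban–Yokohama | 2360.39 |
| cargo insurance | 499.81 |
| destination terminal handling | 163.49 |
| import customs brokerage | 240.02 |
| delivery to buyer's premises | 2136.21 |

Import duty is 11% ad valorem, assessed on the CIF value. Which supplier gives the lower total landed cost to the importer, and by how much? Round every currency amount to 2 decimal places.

Supplier A is cheaper by USD 18448.95

Supplier A (FCA):
CIF value = FCA price + origin terminal + freight + insurance = 389548.04 + 227.01 + 2360.39 + 499.81 = 392635.25
Import duty = 392635.25 × 11% = 43189.88
Buyer bears (A): 227.01 + 2360.39 + 499.81 + 163.49 + 240.02 + 2136.21 = 5626.93
Landed cost (A) = invoice 389548.04 + 5626.93 + duty 43189.88 = 438364.85
Supplier B (CIF):
The CIF price already equals the CIF value: 409255.93
Import duty = 409255.93 × 11% = 45018.15
Buyer bears (B): 163.49 + 240.02 + 2136.21 = 2539.72
Landed cost (B) = invoice 409255.93 + 2539.72 + duty 45018.15 = 456813.80
Difference = |438364.85 − 456813.80| = 18448.95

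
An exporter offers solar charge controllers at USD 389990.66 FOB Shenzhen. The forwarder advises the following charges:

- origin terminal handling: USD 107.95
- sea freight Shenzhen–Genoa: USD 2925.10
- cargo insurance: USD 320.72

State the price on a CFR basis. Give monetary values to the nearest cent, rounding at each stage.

Not relevant to the conversion: origin terminal — on the seller under both FOB and CFR; already in the FOB price and stays in the CFR price. insurance — on the buyer under both terms; not part of either seller's price.
From FOB to CFR, the seller additionally bears: freight.
CFR price = 389990.66 + 2925.10 = 392915.76

CFR price: USD 392915.76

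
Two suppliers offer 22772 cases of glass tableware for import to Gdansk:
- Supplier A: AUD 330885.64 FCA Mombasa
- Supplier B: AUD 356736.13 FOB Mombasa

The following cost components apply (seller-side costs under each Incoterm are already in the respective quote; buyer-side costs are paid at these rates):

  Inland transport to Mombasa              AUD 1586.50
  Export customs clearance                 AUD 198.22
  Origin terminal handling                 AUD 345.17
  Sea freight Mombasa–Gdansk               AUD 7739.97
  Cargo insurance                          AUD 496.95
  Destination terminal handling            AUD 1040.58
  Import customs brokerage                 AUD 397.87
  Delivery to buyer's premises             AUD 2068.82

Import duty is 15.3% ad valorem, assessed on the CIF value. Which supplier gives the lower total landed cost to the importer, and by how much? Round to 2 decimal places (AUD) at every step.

Supplier A (FCA):
CIF value = FCA price + origin terminal + freight + insurance = 330885.64 + 345.17 + 7739.97 + 496.95 = 339467.73
Import duty = 339467.73 × 15.3% = 51938.56
Buyer bears (A): 345.17 + 7739.97 + 496.95 + 1040.58 + 397.87 + 2068.82 = 12089.36
Landed cost (A) = invoice 330885.64 + 12089.36 + duty 51938.56 = 394913.56
Supplier B (FOB):
CIF value = FOB price + freight + insurance = 356736.13 + 7739.97 + 496.95 = 364973.05
Import duty = 364973.05 × 15.3% = 55840.88
Buyer bears (B): 7739.97 + 496.95 + 1040.58 + 397.87 + 2068.82 = 11744.19
Landed cost (B) = invoice 356736.13 + 11744.19 + duty 55840.88 = 424321.20
Difference = |394913.56 − 424321.20| = 29407.64

Supplier A is cheaper by AUD 29407.64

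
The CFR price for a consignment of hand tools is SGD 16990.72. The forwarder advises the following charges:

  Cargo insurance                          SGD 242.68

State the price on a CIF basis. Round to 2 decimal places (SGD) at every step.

CIF price: SGD 17233.40

From CFR to CIF, the seller additionally bears: insurance.
CIF price = 16990.72 + 242.68 = 17233.40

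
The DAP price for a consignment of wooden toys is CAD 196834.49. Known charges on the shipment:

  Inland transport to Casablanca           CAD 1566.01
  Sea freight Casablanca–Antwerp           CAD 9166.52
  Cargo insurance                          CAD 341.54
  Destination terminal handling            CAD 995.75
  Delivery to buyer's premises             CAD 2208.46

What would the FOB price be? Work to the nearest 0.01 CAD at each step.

FOB price: CAD 184122.22

Not relevant to the conversion: inland to port — on the seller under both DAP and FOB; already in the DAP price and stays in the FOB price.
From DAP to FOB, the seller no longer bears: freight, insurance, destination terminal, delivery.
FOB price = 196834.49 − 9166.52 − 341.54 − 995.75 − 2208.46 = 184122.22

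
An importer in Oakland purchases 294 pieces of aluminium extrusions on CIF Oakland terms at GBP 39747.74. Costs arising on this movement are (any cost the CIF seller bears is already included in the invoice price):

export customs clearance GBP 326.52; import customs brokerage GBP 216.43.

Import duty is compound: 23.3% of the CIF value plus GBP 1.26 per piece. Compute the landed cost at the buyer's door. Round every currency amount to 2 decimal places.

Total landed cost: GBP 49595.83

CIF: the seller pays costs through ocean freight and marine insurance to the destination port.
Already in the invoice (seller's account under CIF): export clearance — exclude.
The CIF price already equals the CIF value: 39747.74
Ad valorem component: 39747.74 × 23.3% = 9261.22
Specific component: 294 × 1.26 = 370.44
Import duty = 9261.22 + 370.44 = 9631.66
Buyer bears: brokerage 216.43 + duty 9631.66 = 9848.09
Landed cost = invoice 39747.74 + 9848.09 = 49595.83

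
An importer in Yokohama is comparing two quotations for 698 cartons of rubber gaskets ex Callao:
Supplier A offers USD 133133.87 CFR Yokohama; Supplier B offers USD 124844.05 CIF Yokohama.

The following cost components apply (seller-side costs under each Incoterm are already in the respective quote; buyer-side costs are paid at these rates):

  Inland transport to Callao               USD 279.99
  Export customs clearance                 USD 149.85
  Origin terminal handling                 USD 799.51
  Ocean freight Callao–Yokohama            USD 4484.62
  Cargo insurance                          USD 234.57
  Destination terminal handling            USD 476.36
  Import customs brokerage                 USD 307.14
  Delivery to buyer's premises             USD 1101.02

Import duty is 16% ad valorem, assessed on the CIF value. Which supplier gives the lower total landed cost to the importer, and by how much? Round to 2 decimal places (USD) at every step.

Supplier A (CFR):
CIF value = CFR price + insurance = 133133.87 + 234.57 = 133368.44
Import duty = 133368.44 × 16% = 21338.95
Buyer bears (A): 234.57 + 476.36 + 307.14 + 1101.02 = 2119.09
Landed cost (A) = invoice 133133.87 + 2119.09 + duty 21338.95 = 156591.91
Supplier B (CIF):
The CIF price already equals the CIF value: 124844.05
Import duty = 124844.05 × 16% = 19975.05
Buyer bears (B): 476.36 + 307.14 + 1101.02 = 1884.52
Landed cost (B) = invoice 124844.05 + 1884.52 + duty 19975.05 = 146703.62
Difference = |156591.91 − 146703.62| = 9888.29

Supplier B is cheaper by USD 9888.29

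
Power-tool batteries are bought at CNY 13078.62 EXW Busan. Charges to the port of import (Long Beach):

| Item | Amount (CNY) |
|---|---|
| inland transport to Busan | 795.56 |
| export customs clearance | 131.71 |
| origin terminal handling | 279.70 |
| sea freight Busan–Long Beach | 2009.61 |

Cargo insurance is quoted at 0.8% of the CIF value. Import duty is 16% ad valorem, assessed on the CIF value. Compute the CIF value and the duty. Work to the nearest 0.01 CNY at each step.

Let C be the CIF value. C = EXW price + pre-shipment costs + freight + 0.8% × C
C − 0.8% × C = 13078.62 + 795.56 + 131.71 + 279.70 + 2009.61
0.992 × C = 16295.20
C = 16295.20 / 0.992 = 16426.61
Insurance premium = 0.8% × 16426.61 = 131.41
Import duty = 16426.61 × 16% = 2628.26

CIF value: CNY 16426.61; import duty: CNY 2628.26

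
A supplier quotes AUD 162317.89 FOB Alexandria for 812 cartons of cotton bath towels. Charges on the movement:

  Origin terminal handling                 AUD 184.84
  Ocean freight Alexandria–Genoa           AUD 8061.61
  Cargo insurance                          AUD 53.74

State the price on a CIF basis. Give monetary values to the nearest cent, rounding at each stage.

Not relevant to the conversion: origin terminal — on the seller under both FOB and CIF; already in the FOB price and stays in the CIF price.
From FOB to CIF, the seller additionally bears: freight, insurance.
CIF price = 162317.89 + 8061.61 + 53.74 = 170433.24

CIF price: AUD 170433.24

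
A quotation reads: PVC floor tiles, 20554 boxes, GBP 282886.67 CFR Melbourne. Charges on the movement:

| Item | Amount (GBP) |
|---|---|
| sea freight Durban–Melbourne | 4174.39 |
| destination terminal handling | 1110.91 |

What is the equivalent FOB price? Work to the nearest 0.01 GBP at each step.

Not relevant to the conversion: destination terminal — on the buyer under both terms; not part of either seller's price.
From CFR to FOB, the seller no longer bears: freight.
FOB price = 282886.67 − 4174.39 = 278712.28

FOB price: GBP 278712.28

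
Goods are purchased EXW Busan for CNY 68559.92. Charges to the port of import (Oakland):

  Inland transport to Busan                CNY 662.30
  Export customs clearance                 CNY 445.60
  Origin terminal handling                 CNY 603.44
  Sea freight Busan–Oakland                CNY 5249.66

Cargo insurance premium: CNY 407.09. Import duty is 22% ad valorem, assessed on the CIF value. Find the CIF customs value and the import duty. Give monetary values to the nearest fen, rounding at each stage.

CIF = EXW price + pre-shipment costs + freight + insurance
CIF = 68559.92 + 662.30 + 445.60 + 603.44 + 5249.66 + 407.09 = 75928.01
Import duty = 75928.01 × 22% = 16704.16

CIF value: CNY 75928.01; import duty: CNY 16704.16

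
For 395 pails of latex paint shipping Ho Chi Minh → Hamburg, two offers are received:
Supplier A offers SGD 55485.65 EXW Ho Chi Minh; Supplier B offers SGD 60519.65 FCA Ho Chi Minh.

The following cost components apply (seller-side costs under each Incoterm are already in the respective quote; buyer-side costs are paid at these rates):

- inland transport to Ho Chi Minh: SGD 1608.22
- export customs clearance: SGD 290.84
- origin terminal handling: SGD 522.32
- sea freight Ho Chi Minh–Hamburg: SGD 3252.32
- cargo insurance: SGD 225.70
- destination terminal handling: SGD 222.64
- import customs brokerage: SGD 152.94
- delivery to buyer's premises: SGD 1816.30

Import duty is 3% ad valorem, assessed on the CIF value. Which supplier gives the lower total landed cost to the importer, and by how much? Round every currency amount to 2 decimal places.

Supplier A is cheaper by SGD 3228.99

Supplier A (EXW):
CIF value = EXW price + inland to port + export clearance + origin terminal + freight + insurance = 55485.65 + 1608.22 + 290.84 + 522.32 + 3252.32 + 225.70 = 61385.05
Import duty = 61385.05 × 3% = 1841.55
Buyer bears (A): 1608.22 + 290.84 + 522.32 + 3252.32 + 225.70 + 222.64 + 152.94 + 1816.30 = 8091.28
Landed cost (A) = invoice 55485.65 + 8091.28 + duty 1841.55 = 65418.48
Supplier B (FCA):
CIF value = FCA price + origin terminal + freight + insurance = 60519.65 + 522.32 + 3252.32 + 225.70 = 64519.99
Import duty = 64519.99 × 3% = 1935.60
Buyer bears (B): 522.32 + 3252.32 + 225.70 + 222.64 + 152.94 + 1816.30 = 6192.22
Landed cost (B) = invoice 60519.65 + 6192.22 + duty 1935.60 = 68647.47
Difference = |65418.48 − 68647.47| = 3228.99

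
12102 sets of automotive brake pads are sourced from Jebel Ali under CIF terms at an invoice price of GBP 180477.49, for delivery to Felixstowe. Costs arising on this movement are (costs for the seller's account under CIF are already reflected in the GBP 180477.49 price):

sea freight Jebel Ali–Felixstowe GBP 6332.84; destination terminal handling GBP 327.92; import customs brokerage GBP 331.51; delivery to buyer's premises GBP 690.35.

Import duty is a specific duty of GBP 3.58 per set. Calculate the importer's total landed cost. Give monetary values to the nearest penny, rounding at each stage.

Total landed cost: GBP 225152.43

CIF: the seller pays costs through ocean freight and marine insurance to the destination port.
Already in the invoice (seller's account under CIF): freight — exclude.
The CIF price already equals the CIF value: 180477.49
Import duty = 12102 × 3.58 = 43325.16
Buyer bears: destination terminal 327.92 + brokerage 331.51 + delivery 690.35 + duty 43325.16 = 44674.94
Landed cost = invoice 180477.49 + 44674.94 = 225152.43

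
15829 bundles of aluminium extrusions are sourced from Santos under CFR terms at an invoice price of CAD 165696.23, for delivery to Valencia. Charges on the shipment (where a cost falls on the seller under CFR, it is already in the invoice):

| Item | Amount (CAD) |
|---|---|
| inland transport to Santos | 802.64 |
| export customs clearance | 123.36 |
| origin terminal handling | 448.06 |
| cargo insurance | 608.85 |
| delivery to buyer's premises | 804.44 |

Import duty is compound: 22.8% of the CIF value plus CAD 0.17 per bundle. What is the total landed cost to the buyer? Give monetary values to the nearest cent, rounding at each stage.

Total landed cost: CAD 207718.01

CFR: the seller pays costs through ocean freight to the destination port, but not insurance.
Already in the invoice (seller's account under CFR): inland to port, export clearance, origin terminal — exclude.
CIF value = CFR price + insurance = 165696.23 + 608.85 = 166305.08
Ad valorem component: 166305.08 × 22.8% = 37917.56
Specific component: 15829 × 0.17 = 2690.93
Import duty = 37917.56 + 2690.93 = 40608.49
Buyer bears: insurance 608.85 + delivery 804.44 + duty 40608.49 = 42021.78
Landed cost = invoice 165696.23 + 42021.78 = 207718.01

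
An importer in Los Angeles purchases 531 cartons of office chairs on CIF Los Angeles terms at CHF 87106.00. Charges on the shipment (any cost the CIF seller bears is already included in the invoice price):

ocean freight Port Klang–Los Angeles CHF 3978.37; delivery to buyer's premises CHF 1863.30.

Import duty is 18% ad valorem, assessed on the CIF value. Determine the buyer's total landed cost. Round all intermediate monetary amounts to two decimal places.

CIF: the seller pays costs through ocean freight and marine insurance to the destination port.
Already in the invoice (seller's account under CIF): freight — exclude.
The CIF price already equals the CIF value: 87106.00
Import duty = 87106.00 × 18% = 15679.08
Buyer bears: delivery 1863.30 + duty 15679.08 = 17542.38
Landed cost = invoice 87106.00 + 17542.38 = 104648.38

Total landed cost: CHF 104648.38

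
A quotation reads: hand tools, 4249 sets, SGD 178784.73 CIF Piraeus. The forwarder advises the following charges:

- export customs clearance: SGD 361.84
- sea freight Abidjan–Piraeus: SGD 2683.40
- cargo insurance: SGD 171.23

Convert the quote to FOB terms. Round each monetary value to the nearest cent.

FOB price: SGD 175930.10

Not relevant to the conversion: export clearance — on the seller under both CIF and FOB; already in the CIF price and stays in the FOB price.
From CIF to FOB, the seller no longer bears: freight, insurance.
FOB price = 178784.73 − 2683.40 − 171.23 = 175930.10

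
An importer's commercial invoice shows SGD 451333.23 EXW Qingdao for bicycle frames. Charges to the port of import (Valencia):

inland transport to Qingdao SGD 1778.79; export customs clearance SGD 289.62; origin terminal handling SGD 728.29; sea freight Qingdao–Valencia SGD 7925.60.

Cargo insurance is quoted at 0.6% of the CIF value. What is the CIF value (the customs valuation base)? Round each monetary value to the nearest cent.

Let C be the CIF value. C = EXW price + pre-shipment costs + freight + 0.6% × C
C − 0.6% × C = 451333.23 + 1778.79 + 289.62 + 728.29 + 7925.60
0.994 × C = 462055.53
C = 462055.53 / 0.994 = 464844.60
Insurance premium = 0.6% × 464844.60 = 2789.07

CIF value: SGD 464844.60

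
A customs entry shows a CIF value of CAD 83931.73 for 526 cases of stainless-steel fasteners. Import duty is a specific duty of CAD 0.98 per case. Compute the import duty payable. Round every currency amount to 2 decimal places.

Import duty: CAD 515.48

Import duty = 526 × 0.98 = 515.48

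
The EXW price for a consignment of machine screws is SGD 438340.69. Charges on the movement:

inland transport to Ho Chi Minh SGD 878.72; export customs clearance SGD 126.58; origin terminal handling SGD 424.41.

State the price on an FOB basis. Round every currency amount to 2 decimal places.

FOB price: SGD 439770.40

From EXW to FOB, the seller additionally bears: inland to port, export clearance, origin terminal.
FOB price = 438340.69 + 878.72 + 126.58 + 424.41 = 439770.40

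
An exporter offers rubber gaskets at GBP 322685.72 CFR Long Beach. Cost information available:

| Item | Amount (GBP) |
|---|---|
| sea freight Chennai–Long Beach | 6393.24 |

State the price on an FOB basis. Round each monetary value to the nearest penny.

FOB price: GBP 316292.48

From CFR to FOB, the seller no longer bears: freight.
FOB price = 322685.72 − 6393.24 = 316292.48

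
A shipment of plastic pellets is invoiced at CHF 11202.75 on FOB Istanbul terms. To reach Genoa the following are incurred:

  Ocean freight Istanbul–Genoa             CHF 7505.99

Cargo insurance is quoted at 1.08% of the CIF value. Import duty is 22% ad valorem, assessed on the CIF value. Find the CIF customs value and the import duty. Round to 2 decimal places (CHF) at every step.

CIF value: CHF 18913.00; import duty: CHF 4160.86

Let C be the CIF value. C = FOB price + freight + 1.08% × C
C − 1.08% × C = 11202.75 + 7505.99
0.9892 × C = 18708.74
C = 18708.74 / 0.9892 = 18913.00
Insurance premium = 1.08% × 18913.00 = 204.26
Import duty = 18913.00 × 22% = 4160.86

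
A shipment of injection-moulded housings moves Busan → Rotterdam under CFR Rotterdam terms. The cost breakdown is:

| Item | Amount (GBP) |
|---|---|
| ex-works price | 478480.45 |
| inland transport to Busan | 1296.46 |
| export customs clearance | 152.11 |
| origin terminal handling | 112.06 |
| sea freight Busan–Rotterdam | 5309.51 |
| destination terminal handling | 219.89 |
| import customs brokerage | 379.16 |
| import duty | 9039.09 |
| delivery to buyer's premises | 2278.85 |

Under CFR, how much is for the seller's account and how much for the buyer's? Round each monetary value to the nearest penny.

Seller: GBP 485350.59; buyer: GBP 11916.99

CFR: the seller pays costs through ocean freight to the destination port, but not insurance.
Seller's account: goods 478480.45 + inland to port 1296.46 + export clearance 152.11 + origin terminal 112.06 + freight 5309.51 = 485350.59
Buyer's account: destination terminal 219.89 + brokerage 379.16 + duty 9039.09 + delivery 2278.85 = 11916.99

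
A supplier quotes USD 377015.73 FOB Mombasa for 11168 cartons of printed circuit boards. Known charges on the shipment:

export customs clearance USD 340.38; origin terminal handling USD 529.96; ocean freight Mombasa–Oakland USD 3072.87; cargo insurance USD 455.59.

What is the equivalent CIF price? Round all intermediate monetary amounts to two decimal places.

CIF price: USD 380544.19

Not relevant to the conversion: export clearance, origin terminal — on the seller under both FOB and CIF; already in the FOB price and stays in the CIF price.
From FOB to CIF, the seller additionally bears: freight, insurance.
CIF price = 377015.73 + 3072.87 + 455.59 = 380544.19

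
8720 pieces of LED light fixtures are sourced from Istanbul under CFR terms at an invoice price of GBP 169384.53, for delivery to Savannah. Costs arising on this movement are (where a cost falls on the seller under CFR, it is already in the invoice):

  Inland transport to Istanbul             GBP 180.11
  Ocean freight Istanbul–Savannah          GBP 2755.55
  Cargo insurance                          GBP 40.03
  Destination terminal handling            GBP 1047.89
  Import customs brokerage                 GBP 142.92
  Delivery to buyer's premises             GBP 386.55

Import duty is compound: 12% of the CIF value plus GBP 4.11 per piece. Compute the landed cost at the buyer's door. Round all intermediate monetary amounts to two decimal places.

CFR: the seller pays costs through ocean freight to the destination port, but not insurance.
Already in the invoice (seller's account under CFR): inland to port, freight — exclude.
CIF value = CFR price + insurance = 169384.53 + 40.03 = 169424.56
Ad valorem component: 169424.56 × 12% = 20330.95
Specific component: 8720 × 4.11 = 35839.20
Import duty = 20330.95 + 35839.20 = 56170.15
Buyer bears: insurance 40.03 + destination terminal 1047.89 + brokerage 142.92 + delivery 386.55 + duty 56170.15 = 57787.54
Landed cost = invoice 169384.53 + 57787.54 = 227172.07

Total landed cost: GBP 227172.07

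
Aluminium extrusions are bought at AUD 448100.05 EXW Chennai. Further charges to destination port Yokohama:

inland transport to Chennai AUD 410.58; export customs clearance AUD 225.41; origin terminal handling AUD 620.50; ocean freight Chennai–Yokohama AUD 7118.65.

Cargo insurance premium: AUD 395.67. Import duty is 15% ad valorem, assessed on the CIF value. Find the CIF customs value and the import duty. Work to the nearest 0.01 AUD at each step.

CIF value: AUD 456870.86; import duty: AUD 68530.63

CIF = EXW price + pre-shipment costs + freight + insurance
CIF = 448100.05 + 410.58 + 225.41 + 620.50 + 7118.65 + 395.67 = 456870.86
Import duty = 456870.86 × 15% = 68530.63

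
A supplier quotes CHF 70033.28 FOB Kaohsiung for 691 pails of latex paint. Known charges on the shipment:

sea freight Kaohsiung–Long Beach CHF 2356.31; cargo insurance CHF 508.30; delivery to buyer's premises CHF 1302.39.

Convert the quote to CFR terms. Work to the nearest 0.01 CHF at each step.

Not relevant to the conversion: insurance, delivery — on the buyer under both terms; not part of either seller's price.
From FOB to CFR, the seller additionally bears: freight.
CFR price = 70033.28 + 2356.31 = 72389.59

CFR price: CHF 72389.59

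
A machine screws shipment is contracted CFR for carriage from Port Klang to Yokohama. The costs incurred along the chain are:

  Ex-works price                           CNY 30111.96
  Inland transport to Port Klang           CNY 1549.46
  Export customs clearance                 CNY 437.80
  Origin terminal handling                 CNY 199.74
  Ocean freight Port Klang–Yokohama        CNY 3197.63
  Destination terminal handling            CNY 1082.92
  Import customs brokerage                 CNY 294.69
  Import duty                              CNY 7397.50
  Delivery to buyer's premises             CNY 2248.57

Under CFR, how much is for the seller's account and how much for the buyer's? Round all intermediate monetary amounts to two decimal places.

CFR: the seller pays costs through ocean freight to the destination port, but not insurance.
Seller's account: goods 30111.96 + inland to port 1549.46 + export clearance 437.80 + origin terminal 199.74 + freight 3197.63 = 35496.59
Buyer's account: destination terminal 1082.92 + brokerage 294.69 + duty 7397.50 + delivery 2248.57 = 11023.68

Seller: CNY 35496.59; buyer: CNY 11023.68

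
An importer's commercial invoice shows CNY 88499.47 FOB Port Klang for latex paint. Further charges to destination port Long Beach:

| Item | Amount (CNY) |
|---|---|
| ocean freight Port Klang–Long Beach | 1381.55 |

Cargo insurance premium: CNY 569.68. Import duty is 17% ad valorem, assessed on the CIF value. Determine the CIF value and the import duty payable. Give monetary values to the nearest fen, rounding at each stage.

CIF value: CNY 90450.70; import duty: CNY 15376.62

CIF = FOB price + freight + insurance
CIF = 88499.47 + 1381.55 + 569.68 = 90450.70
Import duty = 90450.70 × 17% = 15376.62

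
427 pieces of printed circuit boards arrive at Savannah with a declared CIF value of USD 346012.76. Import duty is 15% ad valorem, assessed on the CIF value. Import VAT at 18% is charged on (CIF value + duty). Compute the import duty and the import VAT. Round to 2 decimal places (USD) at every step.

Import duty: USD 51901.91; import VAT: USD 71624.64

Import duty = 346012.76 × 15% = 51901.91
VAT base = CIF + duty = 346012.76 + 51901.91 = 397914.67
Import VAT = 397914.67 × 18% = 71624.64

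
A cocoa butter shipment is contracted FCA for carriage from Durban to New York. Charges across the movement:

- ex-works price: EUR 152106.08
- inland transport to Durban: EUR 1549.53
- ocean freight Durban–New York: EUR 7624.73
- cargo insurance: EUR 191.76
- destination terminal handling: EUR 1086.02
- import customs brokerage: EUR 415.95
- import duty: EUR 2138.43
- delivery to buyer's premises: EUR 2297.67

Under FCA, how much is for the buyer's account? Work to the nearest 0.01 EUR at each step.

Buyer's account: EUR 13754.56

FCA: the seller delivers export-cleared goods to the carrier; the buyer bears costs from that point.
Seller's account: goods 152106.08 + inland to port 1549.53 = 153655.61
Buyer's account: freight 7624.73 + insurance 191.76 + destination terminal 1086.02 + brokerage 415.95 + duty 2138.43 + delivery 2297.67 = 13754.56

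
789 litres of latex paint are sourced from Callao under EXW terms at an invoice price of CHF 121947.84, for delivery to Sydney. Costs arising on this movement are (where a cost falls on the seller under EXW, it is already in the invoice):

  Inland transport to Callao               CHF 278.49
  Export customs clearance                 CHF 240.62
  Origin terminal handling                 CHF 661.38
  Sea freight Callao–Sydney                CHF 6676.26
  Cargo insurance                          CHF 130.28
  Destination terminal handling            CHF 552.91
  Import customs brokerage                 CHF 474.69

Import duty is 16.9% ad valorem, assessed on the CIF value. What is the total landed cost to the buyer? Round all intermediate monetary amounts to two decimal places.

EXW: the seller makes goods available at their premises; the buyer bears all onward costs.
CIF value = EXW price + inland to port + export clearance + origin terminal + freight + insurance = 121947.84 + 278.49 + 240.62 + 661.38 + 6676.26 + 130.28 = 129934.87
Import duty = 129934.87 × 16.9% = 21958.99
Buyer bears: inland to port 278.49 + export clearance 240.62 + origin terminal 661.38 + freight 6676.26 + insurance 130.28 + destination terminal 552.91 + brokerage 474.69 + duty 21958.99 = 30973.62
Landed cost = invoice 121947.84 + 30973.62 = 152921.46

Total landed cost: CHF 152921.46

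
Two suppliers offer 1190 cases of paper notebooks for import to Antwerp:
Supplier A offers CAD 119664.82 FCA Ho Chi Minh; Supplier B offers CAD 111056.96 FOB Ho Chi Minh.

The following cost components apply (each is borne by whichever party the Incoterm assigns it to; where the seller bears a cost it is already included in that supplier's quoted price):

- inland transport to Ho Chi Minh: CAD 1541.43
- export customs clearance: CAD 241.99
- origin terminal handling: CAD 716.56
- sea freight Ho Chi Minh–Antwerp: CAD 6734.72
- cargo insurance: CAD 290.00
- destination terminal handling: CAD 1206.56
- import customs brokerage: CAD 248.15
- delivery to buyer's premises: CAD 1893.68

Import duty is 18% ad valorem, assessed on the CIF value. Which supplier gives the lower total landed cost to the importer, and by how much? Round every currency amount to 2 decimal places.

Supplier A (FCA):
CIF value = FCA price + origin terminal + freight + insurance = 119664.82 + 716.56 + 6734.72 + 290.00 = 127406.10
Import duty = 127406.10 × 18% = 22933.10
Buyer bears (A): 716.56 + 6734.72 + 290.00 + 1206.56 + 248.15 + 1893.68 = 11089.67
Landed cost (A) = invoice 119664.82 + 11089.67 + duty 22933.10 = 153687.59
Supplier B (FOB):
CIF value = FOB price + freight + insurance = 111056.96 + 6734.72 + 290.00 = 118081.68
Import duty = 118081.68 × 18% = 21254.70
Buyer bears (B): 6734.72 + 290.00 + 1206.56 + 248.15 + 1893.68 = 10373.11
Landed cost (B) = invoice 111056.96 + 10373.11 + duty 21254.70 = 142684.77
Difference = |153687.59 − 142684.77| = 11002.82

Supplier B is cheaper by CAD 11002.82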